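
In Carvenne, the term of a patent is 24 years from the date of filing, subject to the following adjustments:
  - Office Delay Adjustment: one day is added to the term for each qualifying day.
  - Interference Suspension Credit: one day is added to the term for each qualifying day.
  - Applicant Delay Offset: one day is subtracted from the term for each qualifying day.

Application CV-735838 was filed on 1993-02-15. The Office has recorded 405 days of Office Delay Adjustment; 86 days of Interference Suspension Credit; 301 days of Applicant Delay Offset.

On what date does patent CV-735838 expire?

Base term: filing date + 24 years → 15 February 2017.
Office Delay Adjustment: +405 days → 27 March 2018.
Interference Suspension Credit: +86 days → 21 June 2018.
Applicant Delay Offset: −301 days → 24 August 2017.

August 24, 2017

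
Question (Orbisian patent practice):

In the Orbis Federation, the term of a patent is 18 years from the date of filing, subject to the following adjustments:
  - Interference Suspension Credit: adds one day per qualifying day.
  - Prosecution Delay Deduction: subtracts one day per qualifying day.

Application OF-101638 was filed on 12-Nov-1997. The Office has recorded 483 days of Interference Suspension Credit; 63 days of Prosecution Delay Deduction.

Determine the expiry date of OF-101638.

Base term: filing date + 18 years → 12 November 2015.
Interference Suspension Credit: +483 days → 9 March 2017.
Prosecution Delay Deduction: −63 days → 5 January 2017.

January 5, 2017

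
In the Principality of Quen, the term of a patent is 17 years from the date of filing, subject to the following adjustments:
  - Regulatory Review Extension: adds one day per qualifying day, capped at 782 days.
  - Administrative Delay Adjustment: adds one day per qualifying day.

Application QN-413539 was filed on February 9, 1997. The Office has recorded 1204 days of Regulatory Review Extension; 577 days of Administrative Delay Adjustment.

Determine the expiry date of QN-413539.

Base term: filing date + 17 years → 9 February 2014.
Regulatory Review Extension: 1204 days claimed exceeds the 782-day cap, so +782 days → 1 April 2016.
Administrative Delay Adjustment: +577 days → 30 October 2017.

2017-10-30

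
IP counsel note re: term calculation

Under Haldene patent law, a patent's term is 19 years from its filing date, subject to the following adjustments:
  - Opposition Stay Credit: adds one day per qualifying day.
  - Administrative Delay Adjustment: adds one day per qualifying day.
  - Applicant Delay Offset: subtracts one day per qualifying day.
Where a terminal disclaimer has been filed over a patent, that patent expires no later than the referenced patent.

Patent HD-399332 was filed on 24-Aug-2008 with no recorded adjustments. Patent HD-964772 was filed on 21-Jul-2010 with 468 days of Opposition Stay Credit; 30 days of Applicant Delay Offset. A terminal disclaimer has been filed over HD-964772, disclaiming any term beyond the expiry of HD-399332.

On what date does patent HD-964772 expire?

Natural term of HD-964772:
  Base: filing + 19 years → 21 July 2029.
  Opposition Stay Credit: +468 days → 1 November 2030.
  Applicant Delay Offset: −30 days → 2 October 2030.
Expiry of referenced patent HD-399332:
  Base: filing + 19 years → 24 August 2027.
Terminal disclaimer: HD-964772 expires on the earlier of 2 October 2030 and 24 August 2027.

2027-08-24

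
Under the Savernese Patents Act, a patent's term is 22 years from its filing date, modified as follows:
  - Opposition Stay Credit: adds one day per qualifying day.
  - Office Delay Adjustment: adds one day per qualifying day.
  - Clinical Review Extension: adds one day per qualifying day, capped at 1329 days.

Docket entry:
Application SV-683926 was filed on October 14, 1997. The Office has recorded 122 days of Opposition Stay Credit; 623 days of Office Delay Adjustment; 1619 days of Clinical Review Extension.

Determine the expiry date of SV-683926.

Base term: filing date + 22 years → 14 October 2019.
Opposition Stay Credit: +122 days → 13 February 2020.
Office Delay Adjustment: +623 days → 28 October 2021.
Clinical Review Extension: 1619 days claimed exceeds the 1329-day cap, so +1329 days → 18 June 2025.

June 18, 2025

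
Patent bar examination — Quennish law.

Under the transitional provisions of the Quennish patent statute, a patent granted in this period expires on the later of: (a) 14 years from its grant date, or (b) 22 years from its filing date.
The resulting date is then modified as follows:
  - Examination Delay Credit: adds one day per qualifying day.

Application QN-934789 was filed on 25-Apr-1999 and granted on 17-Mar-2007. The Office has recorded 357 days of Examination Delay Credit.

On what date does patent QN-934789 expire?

(a) grant + 14 years → 17 March 2021.
(b) filing + 22 years → 25 April 2021.
Later of the two: 25 April 2021.
Examination Delay Credit: +357 days → 17 April 2022.

2022-04-17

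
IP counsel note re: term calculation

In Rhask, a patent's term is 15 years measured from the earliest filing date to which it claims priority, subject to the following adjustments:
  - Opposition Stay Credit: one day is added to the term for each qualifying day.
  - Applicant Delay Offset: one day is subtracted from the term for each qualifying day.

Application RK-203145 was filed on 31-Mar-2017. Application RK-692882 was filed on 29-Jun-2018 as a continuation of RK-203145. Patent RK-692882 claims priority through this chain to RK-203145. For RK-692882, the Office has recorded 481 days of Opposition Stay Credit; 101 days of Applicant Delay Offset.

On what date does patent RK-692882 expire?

Earliest priority filing: 31 March 2017.
Base term: 31 March 2017 + 15 years → 31 March 2032.
Opposition Stay Credit: +481 days → 25 July 2033.
Applicant Delay Offset: −101 days → 15 April 2033.

2033-04-15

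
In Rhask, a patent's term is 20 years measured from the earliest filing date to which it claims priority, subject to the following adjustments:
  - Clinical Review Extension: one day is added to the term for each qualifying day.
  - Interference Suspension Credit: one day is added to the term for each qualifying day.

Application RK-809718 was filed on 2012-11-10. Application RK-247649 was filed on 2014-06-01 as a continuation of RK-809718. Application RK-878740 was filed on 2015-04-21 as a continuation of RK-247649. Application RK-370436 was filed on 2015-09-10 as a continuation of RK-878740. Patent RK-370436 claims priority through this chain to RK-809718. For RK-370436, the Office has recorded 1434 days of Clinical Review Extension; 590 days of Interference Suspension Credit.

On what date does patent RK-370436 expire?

2038-05-27

Earliest priority filing: 10 November 2012.
Base term: 10 November 2012 + 20 years → 10 November 2032.
Clinical Review Extension: +1434 days → 14 October 2036.
Interference Suspension Credit: +590 days → 27 May 2038.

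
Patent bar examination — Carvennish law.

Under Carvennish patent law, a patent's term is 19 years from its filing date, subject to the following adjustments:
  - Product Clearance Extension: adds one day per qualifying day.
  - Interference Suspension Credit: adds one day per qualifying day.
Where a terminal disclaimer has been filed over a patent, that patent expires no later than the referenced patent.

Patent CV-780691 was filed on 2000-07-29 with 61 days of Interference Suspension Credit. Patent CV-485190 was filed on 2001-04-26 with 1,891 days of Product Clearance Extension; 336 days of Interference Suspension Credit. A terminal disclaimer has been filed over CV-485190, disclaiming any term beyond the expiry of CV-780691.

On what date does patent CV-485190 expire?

Natural term of CV-485190:
  Base: filing + 19 years → 26 April 2020.
  Product Clearance Extension: +1891 days → 30 June 2025.
  Interference Suspension Credit: +336 days → 1 June 2026.
Expiry of referenced patent CV-780691:
  Base: filing + 19 years → 29 July 2019.
  Interference Suspension Credit: +61 days → 28 September 2019.
Terminal disclaimer: CV-485190 expires on the earlier of 1 June 2026 and 28 September 2019.

September 28, 2019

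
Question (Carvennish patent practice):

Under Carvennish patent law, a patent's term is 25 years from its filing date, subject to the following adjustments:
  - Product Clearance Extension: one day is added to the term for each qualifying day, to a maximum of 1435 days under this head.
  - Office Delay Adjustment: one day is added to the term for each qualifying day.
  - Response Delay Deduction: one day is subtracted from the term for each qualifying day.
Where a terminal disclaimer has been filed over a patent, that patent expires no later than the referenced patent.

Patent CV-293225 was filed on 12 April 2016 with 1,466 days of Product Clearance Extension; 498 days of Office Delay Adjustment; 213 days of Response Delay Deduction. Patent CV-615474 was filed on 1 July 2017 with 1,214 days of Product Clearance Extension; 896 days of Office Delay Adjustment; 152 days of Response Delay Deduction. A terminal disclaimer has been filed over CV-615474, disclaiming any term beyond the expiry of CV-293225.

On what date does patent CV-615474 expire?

Natural term of CV-615474:
  Base: filing + 25 years → 1 July 2042.
  Product Clearance Extension: 1214 days (within the 1435-day cap) → +1214 days → 27 October 2045.
  Office Delay Adjustment: +896 days → 10 April 2048.
  Response Delay Deduction: −152 days → 10 November 2047.
Expiry of referenced patent CV-293225:
  Base: filing + 25 years → 12 April 2041.
  Product Clearance Extension: 1466 days claimed exceeds the 1435-day cap, so +1435 days → 17 March 2045.
  Office Delay Adjustment: +498 days → 28 July 2046.
  Response Delay Deduction: −213 days → 27 December 2045.
Terminal disclaimer: CV-615474 expires on the earlier of 10 November 2047 and 27 December 2045.

2045-12-27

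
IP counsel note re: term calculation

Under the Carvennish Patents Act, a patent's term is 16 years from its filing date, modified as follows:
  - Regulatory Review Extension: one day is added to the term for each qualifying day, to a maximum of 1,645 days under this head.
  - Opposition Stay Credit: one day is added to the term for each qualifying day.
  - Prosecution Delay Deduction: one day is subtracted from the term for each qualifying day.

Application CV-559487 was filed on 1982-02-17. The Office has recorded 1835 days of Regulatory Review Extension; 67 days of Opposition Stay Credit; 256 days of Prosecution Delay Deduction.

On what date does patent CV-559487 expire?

2002-02-12

Base term: filing date + 16 years → 17 February 1998.
Regulatory Review Extension: 1835 days claimed exceeds the 1645-day cap, so +1645 days → 20 August 2002.
Opposition Stay Credit: +67 days → 26 October 2002.
Prosecution Delay Deduction: −256 days → 12 February 2002.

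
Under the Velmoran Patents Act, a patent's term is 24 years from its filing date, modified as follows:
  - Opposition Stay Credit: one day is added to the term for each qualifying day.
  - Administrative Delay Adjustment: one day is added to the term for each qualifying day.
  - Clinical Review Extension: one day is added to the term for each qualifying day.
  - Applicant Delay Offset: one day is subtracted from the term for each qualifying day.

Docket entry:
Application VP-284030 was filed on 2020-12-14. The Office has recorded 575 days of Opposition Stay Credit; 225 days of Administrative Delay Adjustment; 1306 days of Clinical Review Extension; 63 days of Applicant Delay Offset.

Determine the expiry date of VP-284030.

2050-07-19

Base term: filing date + 24 years → 14 December 2044.
Opposition Stay Credit: +575 days → 12 July 2046.
Administrative Delay Adjustment: +225 days → 22 February 2047.
Clinical Review Extension: +1306 days → 20 September 2050.
Applicant Delay Offset: −63 days → 19 July 2050.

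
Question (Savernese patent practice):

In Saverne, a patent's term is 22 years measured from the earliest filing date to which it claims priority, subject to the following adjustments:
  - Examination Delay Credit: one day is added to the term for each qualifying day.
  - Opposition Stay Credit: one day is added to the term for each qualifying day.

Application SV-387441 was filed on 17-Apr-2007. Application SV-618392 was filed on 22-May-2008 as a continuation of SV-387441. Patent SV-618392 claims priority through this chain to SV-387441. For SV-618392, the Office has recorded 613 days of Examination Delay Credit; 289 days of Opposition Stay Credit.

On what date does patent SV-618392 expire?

2031-10-06

Earliest priority filing: 17 April 2007.
Base term: 17 April 2007 + 22 years → 17 April 2029.
Examination Delay Credit: +613 days → 21 December 2030.
Opposition Stay Credit: +289 days → 6 October 2031.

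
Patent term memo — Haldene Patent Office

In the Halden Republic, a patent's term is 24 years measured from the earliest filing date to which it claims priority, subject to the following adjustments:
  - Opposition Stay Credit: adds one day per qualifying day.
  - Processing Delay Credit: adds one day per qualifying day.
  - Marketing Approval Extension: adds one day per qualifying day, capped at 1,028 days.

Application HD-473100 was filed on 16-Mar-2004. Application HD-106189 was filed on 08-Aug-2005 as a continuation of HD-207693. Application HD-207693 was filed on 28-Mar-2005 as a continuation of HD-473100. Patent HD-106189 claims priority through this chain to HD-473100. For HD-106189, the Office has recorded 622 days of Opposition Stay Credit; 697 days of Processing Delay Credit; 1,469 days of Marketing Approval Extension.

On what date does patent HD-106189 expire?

Earliest priority filing: 16 March 2004.
Base term: 16 March 2004 + 24 years → 16 March 2028.
Opposition Stay Credit: +622 days → 28 November 2029.
Processing Delay Credit: +697 days → 26 October 2031.
Marketing Approval Extension: 1469 days claimed exceeds the 1028-day cap, so +1028 days → 19 August 2034.

August 19, 2034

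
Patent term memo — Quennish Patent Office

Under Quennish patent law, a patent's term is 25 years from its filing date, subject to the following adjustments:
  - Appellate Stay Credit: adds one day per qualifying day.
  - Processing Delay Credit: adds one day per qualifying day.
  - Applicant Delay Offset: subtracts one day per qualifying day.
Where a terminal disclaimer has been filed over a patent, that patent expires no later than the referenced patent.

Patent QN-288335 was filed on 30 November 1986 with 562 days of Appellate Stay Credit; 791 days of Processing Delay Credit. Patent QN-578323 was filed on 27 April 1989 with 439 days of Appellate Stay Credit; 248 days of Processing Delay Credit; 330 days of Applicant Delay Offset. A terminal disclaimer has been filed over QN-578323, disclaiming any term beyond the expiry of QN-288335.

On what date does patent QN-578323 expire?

April 19, 2015

Natural term of QN-578323:
  Base: filing + 25 years → 27 April 2014.
  Appellate Stay Credit: +439 days → 10 July 2015.
  Processing Delay Credit: +248 days → 14 March 2016.
  Applicant Delay Offset: −330 days → 19 April 2015.
Expiry of referenced patent QN-288335:
  Base: filing + 25 years → 30 November 2011.
  Appellate Stay Credit: +562 days → 14 June 2013.
  Processing Delay Credit: +791 days → 14 August 2015.
Terminal disclaimer: QN-578323 expires on the earlier of 19 April 2015 and 14 August 2015.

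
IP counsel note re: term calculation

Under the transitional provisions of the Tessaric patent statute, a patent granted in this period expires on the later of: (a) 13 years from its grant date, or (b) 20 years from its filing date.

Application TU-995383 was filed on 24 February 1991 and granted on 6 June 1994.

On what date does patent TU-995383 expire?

2011-02-24

(a) grant + 13 years → 6 June 2007.
(b) filing + 20 years → 24 February 2011.
Later of the two: 24 February 2011.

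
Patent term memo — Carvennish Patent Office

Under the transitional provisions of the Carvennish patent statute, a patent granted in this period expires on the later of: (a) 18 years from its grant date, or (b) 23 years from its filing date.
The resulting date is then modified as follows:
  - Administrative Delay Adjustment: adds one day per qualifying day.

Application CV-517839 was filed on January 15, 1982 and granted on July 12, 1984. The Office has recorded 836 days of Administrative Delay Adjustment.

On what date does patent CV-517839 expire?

(a) grant + 18 years → 12 July 2002.
(b) filing + 23 years → 15 January 2005.
Later of the two: 15 January 2005.
Administrative Delay Adjustment: +836 days → 1 May 2007.

2007-05-01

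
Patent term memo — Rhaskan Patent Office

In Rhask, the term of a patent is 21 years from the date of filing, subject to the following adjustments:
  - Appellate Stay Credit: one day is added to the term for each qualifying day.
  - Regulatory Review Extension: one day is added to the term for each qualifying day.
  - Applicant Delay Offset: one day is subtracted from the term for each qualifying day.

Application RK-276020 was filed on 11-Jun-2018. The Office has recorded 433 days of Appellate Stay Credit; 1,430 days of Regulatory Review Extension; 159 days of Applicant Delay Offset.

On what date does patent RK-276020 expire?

2044-02-09

Base term: filing date + 21 years → 11 June 2039.
Appellate Stay Credit: +433 days → 17 August 2040.
Regulatory Review Extension: +1430 days → 17 July 2044.
Applicant Delay Offset: −159 days → 9 February 2044.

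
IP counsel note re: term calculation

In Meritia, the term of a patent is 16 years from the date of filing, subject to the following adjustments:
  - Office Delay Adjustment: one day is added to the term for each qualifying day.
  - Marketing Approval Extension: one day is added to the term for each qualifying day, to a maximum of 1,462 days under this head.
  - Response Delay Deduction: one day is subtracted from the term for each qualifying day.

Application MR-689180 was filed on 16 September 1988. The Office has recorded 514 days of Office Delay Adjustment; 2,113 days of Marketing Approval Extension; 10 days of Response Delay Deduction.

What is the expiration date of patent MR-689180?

Base term: filing date + 16 years → 16 September 2004.
Office Delay Adjustment: +514 days → 12 February 2006.
Marketing Approval Extension: 2113 days claimed exceeds the 1462-day cap, so +1462 days → 13 February 2010.
Response Delay Deduction: −10 days → 3 February 2010.

February 3, 2010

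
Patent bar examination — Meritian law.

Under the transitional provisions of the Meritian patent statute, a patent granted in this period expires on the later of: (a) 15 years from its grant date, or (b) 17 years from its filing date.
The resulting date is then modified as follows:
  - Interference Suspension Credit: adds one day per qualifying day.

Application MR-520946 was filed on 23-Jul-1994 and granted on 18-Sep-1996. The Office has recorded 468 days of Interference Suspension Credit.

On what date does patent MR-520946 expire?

2012-12-29

(a) grant + 15 years → 18 September 2011.
(b) filing + 17 years → 23 July 2011.
Later of the two: 18 September 2011.
Interference Suspension Credit: +468 days → 29 December 2012.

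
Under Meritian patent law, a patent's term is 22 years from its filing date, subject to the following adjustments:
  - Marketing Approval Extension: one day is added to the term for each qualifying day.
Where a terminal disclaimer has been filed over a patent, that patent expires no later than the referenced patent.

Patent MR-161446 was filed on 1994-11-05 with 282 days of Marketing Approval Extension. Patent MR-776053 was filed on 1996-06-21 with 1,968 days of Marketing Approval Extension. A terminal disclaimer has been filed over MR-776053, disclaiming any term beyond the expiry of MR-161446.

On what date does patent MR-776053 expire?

Natural term of MR-776053:
  Base: filing + 22 years → 21 June 2018.
  Marketing Approval Extension: +1968 days → 10 November 2023.
Expiry of referenced patent MR-161446:
  Base: filing + 22 years → 5 November 2016.
  Marketing Approval Extension: +282 days → 14 August 2017.
Terminal disclaimer: MR-776053 expires on the earlier of 10 November 2023 and 14 August 2017.

August 14, 2017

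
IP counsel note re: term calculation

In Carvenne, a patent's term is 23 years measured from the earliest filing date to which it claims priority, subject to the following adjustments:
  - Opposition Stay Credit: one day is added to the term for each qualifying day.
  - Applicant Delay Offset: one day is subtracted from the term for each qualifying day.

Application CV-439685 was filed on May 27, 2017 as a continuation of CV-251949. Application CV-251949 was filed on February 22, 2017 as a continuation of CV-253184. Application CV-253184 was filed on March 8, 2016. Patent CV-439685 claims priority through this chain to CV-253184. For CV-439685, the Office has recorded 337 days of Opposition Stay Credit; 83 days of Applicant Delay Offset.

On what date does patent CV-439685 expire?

November 17, 2039

Earliest priority filing: 8 March 2016.
Base term: 8 March 2016 + 23 years → 8 March 2039.
Opposition Stay Credit: +337 days → 8 February 2040.
Applicant Delay Offset: −83 days → 17 November 2039.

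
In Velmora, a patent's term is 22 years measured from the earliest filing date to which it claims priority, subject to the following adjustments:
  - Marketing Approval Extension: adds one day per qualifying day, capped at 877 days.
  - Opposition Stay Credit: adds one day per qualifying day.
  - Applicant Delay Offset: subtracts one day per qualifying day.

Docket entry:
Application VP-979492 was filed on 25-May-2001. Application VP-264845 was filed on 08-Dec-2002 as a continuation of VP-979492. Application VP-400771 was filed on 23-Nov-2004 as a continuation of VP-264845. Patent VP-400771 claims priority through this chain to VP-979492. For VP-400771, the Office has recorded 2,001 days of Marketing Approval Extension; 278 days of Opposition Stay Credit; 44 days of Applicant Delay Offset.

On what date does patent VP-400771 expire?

2026-06-09

Earliest priority filing: 25 May 2001.
Base term: 25 May 2001 + 22 years → 25 May 2023.
Marketing Approval Extension: 2001 days claimed exceeds the 877-day cap, so +877 days → 18 October 2025.
Opposition Stay Credit: +278 days → 23 July 2026.
Applicant Delay Offset: −44 days → 9 June 2026.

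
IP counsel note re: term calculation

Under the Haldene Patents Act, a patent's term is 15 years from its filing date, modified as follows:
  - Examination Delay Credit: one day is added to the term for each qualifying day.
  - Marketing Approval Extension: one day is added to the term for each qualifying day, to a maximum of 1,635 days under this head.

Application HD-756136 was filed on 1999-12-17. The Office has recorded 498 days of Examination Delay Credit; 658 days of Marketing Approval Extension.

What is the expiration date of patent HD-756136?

2018-02-15

Base term: filing date + 15 years → 17 December 2014.
Examination Delay Credit: +498 days → 28 April 2016.
Marketing Approval Extension: 658 days (within the 1635-day cap) → +658 days → 15 February 2018.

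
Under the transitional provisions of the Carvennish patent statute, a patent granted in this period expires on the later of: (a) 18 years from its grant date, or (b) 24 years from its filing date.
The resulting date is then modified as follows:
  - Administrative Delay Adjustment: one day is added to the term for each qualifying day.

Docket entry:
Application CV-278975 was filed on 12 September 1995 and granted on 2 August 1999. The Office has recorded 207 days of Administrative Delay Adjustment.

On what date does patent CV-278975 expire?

(a) grant + 18 years → 2 August 2017.
(b) filing + 24 years → 12 September 2019.
Later of the two: 12 September 2019.
Administrative Delay Adjustment: +207 days → 6 April 2020.

2020-04-06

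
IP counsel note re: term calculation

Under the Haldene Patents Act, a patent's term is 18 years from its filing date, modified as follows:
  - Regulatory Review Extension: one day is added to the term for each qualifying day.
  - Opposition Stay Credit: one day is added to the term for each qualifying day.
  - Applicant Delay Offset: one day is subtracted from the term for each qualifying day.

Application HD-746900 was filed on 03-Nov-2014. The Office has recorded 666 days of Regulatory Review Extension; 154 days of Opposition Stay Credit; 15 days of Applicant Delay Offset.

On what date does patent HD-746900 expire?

Base term: filing date + 18 years → 3 November 2032.
Regulatory Review Extension: +666 days → 31 August 2034.
Opposition Stay Credit: +154 days → 1 February 2035.
Applicant Delay Offset: −15 days → 17 January 2035.

2035-01-17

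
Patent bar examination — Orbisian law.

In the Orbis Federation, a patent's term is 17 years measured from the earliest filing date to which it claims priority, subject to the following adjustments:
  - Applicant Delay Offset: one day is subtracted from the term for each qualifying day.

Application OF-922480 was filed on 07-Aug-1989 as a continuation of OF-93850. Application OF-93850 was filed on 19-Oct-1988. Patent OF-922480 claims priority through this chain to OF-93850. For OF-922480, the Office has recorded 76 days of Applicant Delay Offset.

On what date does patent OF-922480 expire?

2005-08-04

Earliest priority filing: 19 October 1988.
Base term: 19 October 1988 + 17 years → 19 October 2005.
Applicant Delay Offset: −76 days → 4 August 2005.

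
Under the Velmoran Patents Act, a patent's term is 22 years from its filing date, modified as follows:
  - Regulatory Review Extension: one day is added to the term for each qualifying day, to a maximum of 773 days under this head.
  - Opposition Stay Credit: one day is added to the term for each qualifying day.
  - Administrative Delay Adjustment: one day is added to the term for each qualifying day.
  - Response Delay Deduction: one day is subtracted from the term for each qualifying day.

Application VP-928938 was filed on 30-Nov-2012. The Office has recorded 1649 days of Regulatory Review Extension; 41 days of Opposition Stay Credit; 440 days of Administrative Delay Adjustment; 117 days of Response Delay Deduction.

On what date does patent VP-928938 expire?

Base term: filing date + 22 years → 30 November 2034.
Regulatory Review Extension: 1649 days claimed exceeds the 773-day cap, so +773 days → 11 January 2037.
Opposition Stay Credit: +41 days → 21 February 2037.
Administrative Delay Adjustment: +440 days → 7 May 2038.
Response Delay Deduction: −117 days → 10 January 2038.

2038-01-10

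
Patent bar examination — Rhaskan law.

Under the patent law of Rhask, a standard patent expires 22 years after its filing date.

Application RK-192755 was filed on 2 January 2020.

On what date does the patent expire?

2042-01-02

Filing date + 22 years → 2 January 2042.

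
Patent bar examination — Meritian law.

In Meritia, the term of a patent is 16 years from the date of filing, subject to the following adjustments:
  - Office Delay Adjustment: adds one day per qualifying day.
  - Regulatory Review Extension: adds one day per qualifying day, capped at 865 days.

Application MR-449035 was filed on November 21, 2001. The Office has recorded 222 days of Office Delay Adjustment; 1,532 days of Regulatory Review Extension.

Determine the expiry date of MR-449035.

Base term: filing date + 16 years → 21 November 2017.
Office Delay Adjustment: +222 days → 1 July 2018.
Regulatory Review Extension: 1532 days claimed exceeds the 865-day cap, so +865 days → 12 November 2020.

November 12, 2020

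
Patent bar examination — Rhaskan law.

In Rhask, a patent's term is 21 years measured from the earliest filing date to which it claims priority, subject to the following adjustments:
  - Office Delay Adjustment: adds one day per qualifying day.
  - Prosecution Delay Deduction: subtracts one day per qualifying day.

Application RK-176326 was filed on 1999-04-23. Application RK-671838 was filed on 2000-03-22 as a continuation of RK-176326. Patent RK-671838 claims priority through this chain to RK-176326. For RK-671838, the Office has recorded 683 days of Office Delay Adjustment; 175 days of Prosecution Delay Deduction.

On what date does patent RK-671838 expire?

2021-09-13

Earliest priority filing: 23 April 1999.
Base term: 23 April 1999 + 21 years → 23 April 2020.
Office Delay Adjustment: +683 days → 7 March 2022.
Prosecution Delay Deduction: −175 days → 13 September 2021.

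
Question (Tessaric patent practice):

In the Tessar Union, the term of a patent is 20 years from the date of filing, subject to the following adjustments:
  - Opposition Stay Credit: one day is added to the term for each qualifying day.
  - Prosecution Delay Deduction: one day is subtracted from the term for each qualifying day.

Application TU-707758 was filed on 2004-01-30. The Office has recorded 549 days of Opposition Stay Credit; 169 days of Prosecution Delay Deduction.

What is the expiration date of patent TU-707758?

Base term: filing date + 20 years → 30 January 2024.
Opposition Stay Credit: +549 days → 1 August 2025.
Prosecution Delay Deduction: −169 days → 13 February 2025.

2025-02-13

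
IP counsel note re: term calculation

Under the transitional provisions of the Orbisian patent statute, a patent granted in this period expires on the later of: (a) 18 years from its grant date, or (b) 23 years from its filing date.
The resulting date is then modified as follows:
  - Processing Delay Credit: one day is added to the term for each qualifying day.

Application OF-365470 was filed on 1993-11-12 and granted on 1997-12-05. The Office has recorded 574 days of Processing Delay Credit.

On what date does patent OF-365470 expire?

(a) grant + 18 years → 5 December 2015.
(b) filing + 23 years → 12 November 2016.
Later of the two: 12 November 2016.
Processing Delay Credit: +574 days → 9 June 2018.

June 9, 2018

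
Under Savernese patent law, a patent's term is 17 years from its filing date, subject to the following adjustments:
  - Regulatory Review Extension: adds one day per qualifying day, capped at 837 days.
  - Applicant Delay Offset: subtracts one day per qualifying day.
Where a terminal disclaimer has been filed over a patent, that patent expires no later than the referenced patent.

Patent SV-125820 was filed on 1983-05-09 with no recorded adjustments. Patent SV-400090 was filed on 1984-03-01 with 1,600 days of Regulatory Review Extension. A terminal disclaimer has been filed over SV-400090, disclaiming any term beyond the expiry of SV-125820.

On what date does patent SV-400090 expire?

May 9, 2000

Natural term of SV-400090:
  Base: filing + 17 years → 1 March 2001.
  Regulatory Review Extension: 1600 days claimed exceeds the 837-day cap, so +837 days → 16 June 2003.
Expiry of referenced patent SV-125820:
  Base: filing + 17 years → 9 May 2000.
Terminal disclaimer: SV-400090 expires on the earlier of 16 June 2003 and 9 May 2000.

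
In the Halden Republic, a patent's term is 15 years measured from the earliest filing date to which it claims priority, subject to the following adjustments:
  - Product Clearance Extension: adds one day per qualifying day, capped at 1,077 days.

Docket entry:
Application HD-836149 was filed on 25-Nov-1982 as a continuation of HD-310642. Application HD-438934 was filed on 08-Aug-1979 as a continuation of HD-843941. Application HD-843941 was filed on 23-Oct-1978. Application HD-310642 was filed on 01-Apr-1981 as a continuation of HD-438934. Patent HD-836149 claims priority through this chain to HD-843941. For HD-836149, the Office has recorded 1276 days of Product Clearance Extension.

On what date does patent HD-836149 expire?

Earliest priority filing: 23 October 1978.
Base term: 23 October 1978 + 15 years → 23 October 1993.
Product Clearance Extension: 1276 days claimed exceeds the 1077-day cap, so +1077 days → 4 October 1996.

October 4, 1996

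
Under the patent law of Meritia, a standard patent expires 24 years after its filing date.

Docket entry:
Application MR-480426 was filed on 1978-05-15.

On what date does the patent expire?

Filing date + 24 years → 15 May 2002.

May 15, 2002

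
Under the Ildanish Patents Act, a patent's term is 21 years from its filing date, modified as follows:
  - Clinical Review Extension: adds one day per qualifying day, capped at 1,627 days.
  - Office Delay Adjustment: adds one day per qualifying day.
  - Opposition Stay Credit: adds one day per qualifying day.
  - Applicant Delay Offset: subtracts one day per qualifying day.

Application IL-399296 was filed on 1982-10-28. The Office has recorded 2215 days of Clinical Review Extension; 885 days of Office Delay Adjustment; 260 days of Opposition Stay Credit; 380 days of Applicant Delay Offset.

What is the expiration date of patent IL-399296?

2010-05-16

Base term: filing date + 21 years → 28 October 2003.
Clinical Review Extension: 2215 days claimed exceeds the 1627-day cap, so +1627 days → 11 April 2008.
Office Delay Adjustment: +885 days → 13 September 2010.
Opposition Stay Credit: +260 days → 31 May 2011.
Applicant Delay Offset: −380 days → 16 May 2010.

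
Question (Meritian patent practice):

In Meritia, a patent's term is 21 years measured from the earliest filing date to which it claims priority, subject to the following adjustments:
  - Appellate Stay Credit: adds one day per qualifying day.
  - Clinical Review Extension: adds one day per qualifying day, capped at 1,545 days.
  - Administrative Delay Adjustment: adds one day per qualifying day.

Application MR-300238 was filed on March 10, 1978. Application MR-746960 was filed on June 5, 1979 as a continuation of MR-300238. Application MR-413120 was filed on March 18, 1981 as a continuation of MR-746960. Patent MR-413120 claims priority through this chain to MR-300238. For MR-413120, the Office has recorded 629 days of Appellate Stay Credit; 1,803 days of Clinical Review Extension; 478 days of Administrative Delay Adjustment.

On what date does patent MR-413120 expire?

Earliest priority filing: 10 March 1978.
Base term: 10 March 1978 + 21 years → 10 March 1999.
Appellate Stay Credit: +629 days → 28 November 2000.
Clinical Review Extension: 1803 days claimed exceeds the 1545-day cap, so +1545 days → 20 February 2005.
Administrative Delay Adjustment: +478 days → 13 June 2006.

2006-06-13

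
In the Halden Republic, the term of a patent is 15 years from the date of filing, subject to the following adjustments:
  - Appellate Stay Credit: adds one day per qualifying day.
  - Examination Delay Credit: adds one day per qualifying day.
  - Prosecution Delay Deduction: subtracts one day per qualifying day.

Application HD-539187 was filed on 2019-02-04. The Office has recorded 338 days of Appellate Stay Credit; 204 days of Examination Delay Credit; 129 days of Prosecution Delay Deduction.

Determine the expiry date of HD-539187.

March 24, 2035

Base term: filing date + 15 years → 4 February 2034.
Appellate Stay Credit: +338 days → 8 January 2035.
Examination Delay Credit: +204 days → 31 July 2035.
Prosecution Delay Deduction: −129 days → 24 March 2035.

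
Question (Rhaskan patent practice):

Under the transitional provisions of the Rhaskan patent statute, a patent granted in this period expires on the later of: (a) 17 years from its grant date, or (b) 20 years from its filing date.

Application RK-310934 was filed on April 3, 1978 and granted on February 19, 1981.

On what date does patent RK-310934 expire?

April 3, 1998

(a) grant + 17 years → 19 February 1998.
(b) filing + 20 years → 3 April 1998.
Later of the two: 3 April 1998.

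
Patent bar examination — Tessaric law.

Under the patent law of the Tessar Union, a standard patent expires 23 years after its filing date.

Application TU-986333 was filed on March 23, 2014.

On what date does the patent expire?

Filing date + 23 years → 23 March 2037.

2037-03-23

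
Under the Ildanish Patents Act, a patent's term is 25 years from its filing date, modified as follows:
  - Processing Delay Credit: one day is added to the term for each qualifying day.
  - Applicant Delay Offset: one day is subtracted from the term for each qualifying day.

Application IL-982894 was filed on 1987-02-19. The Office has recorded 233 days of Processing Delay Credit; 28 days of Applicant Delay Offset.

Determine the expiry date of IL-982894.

2012-09-11

Base term: filing date + 25 years → 19 February 2012.
Processing Delay Credit: +233 days → 9 October 2012.
Applicant Delay Offset: −28 days → 11 September 2012.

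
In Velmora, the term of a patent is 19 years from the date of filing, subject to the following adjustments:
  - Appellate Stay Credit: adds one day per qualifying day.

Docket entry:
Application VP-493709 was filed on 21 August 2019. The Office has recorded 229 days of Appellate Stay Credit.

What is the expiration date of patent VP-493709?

Base term: filing date + 19 years → 21 August 2038.
Appellate Stay Credit: +229 days → 7 April 2039.

April 7, 2039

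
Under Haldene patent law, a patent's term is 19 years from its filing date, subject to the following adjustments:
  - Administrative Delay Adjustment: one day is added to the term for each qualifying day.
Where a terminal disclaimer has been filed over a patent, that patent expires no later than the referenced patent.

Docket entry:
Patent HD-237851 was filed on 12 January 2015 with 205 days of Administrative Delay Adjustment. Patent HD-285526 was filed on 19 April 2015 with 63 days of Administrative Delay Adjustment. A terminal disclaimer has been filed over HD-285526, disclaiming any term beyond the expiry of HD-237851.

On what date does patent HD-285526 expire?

Natural term of HD-285526:
  Base: filing + 19 years → 19 April 2034.
  Administrative Delay Adjustment: +63 days → 21 June 2034.
Expiry of referenced patent HD-237851:
  Base: filing + 19 years → 12 January 2034.
  Administrative Delay Adjustment: +205 days → 5 August 2034.
Terminal disclaimer: HD-285526 expires on the earlier of 21 June 2034 and 5 August 2034.

June 21, 2034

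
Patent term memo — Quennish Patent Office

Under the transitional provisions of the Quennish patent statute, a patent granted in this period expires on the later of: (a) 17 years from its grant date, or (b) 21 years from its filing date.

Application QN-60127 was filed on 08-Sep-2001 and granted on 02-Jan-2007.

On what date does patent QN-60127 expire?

(a) grant + 17 years → 2 January 2024.
(b) filing + 21 years → 8 September 2022.
Later of the two: 2 January 2024.

2024-01-02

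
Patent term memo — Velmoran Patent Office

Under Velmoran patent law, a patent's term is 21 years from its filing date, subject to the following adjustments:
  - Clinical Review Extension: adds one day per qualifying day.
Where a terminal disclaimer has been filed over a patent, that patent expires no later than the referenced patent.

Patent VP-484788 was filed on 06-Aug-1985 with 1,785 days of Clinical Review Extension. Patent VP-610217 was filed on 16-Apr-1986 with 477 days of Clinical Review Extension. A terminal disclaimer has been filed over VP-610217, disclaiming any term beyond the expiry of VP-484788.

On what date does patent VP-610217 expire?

2008-08-05

Natural term of VP-610217:
  Base: filing + 21 years → 16 April 2007.
  Clinical Review Extension: +477 days → 5 August 2008.
Expiry of referenced patent VP-484788:
  Base: filing + 21 years → 6 August 2006.
  Clinical Review Extension: +1785 days → 26 June 2011.
Terminal disclaimer: VP-610217 expires on the earlier of 5 August 2008 and 26 June 2011.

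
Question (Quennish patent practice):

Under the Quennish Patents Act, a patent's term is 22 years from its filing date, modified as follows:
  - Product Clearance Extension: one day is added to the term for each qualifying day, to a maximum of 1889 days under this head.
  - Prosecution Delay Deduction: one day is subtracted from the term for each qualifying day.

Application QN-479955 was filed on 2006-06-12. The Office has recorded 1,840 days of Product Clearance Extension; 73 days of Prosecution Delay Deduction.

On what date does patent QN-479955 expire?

April 14, 2033

Base term: filing date + 22 years → 12 June 2028.
Product Clearance Extension: 1840 days (within the 1889-day cap) → +1840 days → 26 June 2033.
Prosecution Delay Deduction: −73 days → 14 April 2033.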